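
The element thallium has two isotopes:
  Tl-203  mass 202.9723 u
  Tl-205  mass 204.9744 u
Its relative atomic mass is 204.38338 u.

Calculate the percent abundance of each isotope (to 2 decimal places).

Tl-203: 29.52%, Tl-205: 70.48%

With x = fraction of Tl-203 (so Tl-205 is 1 − x):
202.9723·x + 204.9744·(1 − x) = 204.38338
(202.9723 − 204.9744)·x = 204.38338 − 204.9744
x = -0.59102 / -2.0021 = 0.29520 → 29.52% Tl-203, 70.48% Tl-205.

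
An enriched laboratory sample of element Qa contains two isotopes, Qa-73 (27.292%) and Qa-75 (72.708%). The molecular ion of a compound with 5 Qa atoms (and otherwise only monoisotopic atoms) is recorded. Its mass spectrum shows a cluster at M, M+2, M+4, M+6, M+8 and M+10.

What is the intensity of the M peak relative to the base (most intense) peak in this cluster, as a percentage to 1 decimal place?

0.4%

Binomial terms of (0.27292 + 0.72708)^5: M 0.0015, M+2 0.0202, M+4 0.1075, M+6 0.2863, M+8 0.3814, M+10 0.2032 → M+8 is the base peak.
P(M+8) = C(5,4) × 0.27292^1 × 0.72708^4 = 5 × 0.27292 × 0.27946588 = 0.381359 (base)
P(M) = C(5,0) × 0.27292^5 × 0.72708^0 = 1 × 0.00151418 × 1.0000 = 0.001514
Relative intensity = 0.001514 / 0.381359 × 100 = 0.4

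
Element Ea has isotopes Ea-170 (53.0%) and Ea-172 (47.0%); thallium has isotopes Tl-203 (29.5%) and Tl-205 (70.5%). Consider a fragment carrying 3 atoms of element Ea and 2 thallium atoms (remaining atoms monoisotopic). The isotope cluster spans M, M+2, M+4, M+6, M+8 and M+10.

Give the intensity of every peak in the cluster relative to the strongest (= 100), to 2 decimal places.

3.68 : 27.39 : 76.51 : 100.00 : 61.86 : 14.66

Element Ea pattern (n=3): 0.148877 : 0.396069 : 0.351231 : 0.103823
Thallium pattern (n=2): 0.087025 : 0.41595 : 0.497025
Convolve the two distributions (both contribute in 2-u steps):
  M: 0.148877×0.087025 = 0.012956
  M+2: 0.148877×0.41595 + 0.396069×0.087025 = 0.096393
  M+4: 0.148877×0.497025 + 0.396069×0.41595 + 0.351231×0.087025 = 0.269306
  M+6: 0.396069×0.497025 + 0.351231×0.41595 + 0.103823×0.087025 = 0.351986
  M+8: 0.351231×0.497025 + 0.103823×0.41595 = 0.217756
  M+10: 0.103823×0.497025 = 0.051603
Scale to base peak (0.351986) = 100: 3.68 : 27.39 : 76.51 : 100.00 : 61.86 : 14.66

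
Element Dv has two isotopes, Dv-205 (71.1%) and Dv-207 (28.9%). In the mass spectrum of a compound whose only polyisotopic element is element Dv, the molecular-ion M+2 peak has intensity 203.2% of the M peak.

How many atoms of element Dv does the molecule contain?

For n independent Dv atoms, I(M+2)/I(M) = n · (abundance Dv-207) / (abundance Dv-205) = n · 0.289/0.711.
n = 2.032 × 0.711/0.289 = 5.00 ≈ 5

5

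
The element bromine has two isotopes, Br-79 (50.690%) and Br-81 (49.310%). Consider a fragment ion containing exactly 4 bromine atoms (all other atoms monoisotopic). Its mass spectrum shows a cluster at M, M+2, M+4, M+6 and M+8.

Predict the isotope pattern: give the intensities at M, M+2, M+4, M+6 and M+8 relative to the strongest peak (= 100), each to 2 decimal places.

17.61 : 68.53 : 100.00 : 64.85 : 15.77

Each Br atom is independently Br-79 (p = 0.50690) or Br-81 (q = 0.49310); the cluster is the binomial expansion (p + q)^4.
P(M) = 0.50690^4 = 0.066022
P(M+2) = 4 × 0.50690^3 × 0.49310^1 = 0.256899
P(M+4) = 6 × 0.50690^2 × 0.49310^2 = 0.374857
P(M+6) = 4 × 0.50690^1 × 0.49310^3 = 0.243101
P(M+8) = 0.49310^4 = 0.059121
The M+4 peak is largest (0.374857); scaling to 100 gives 17.61 : 68.53 : 100.00 : 64.85 : 15.77.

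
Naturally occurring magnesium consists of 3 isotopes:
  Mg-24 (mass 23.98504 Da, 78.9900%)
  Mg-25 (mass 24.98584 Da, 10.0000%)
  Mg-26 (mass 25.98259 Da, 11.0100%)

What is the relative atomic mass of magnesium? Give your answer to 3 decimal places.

24.305 Da

Weight each isotope mass by its fractional abundance: 0.789900 × 23.98504 + 0.100000 × 24.98584 + 0.110100 × 25.98259
= 18.945783 + 2.498584 + 2.860683 = 24.305050 Da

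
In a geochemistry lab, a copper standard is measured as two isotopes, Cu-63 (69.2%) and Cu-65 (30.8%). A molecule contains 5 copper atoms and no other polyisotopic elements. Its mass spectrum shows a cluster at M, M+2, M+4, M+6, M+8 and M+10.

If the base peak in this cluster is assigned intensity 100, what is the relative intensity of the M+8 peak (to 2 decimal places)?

8.82

Term probabilities: M 0.1587, M+2 0.3531, M+4 0.3144, M+6 0.1399, M+8 0.0311, M+10 0.0028. Base peak = M+2.
P(M+2) = C(5,1) × 0.692^4 × 0.308^1 = 5 × 0.22931073 × 0.3080 = 0.353139 (base)
P(M+8) = C(5,4) × 0.692^1 × 0.308^4 = 5 × 0.6920 × 0.00899918 = 0.031137
Relative intensity = 0.031137 / 0.353139 × 100 = 8.82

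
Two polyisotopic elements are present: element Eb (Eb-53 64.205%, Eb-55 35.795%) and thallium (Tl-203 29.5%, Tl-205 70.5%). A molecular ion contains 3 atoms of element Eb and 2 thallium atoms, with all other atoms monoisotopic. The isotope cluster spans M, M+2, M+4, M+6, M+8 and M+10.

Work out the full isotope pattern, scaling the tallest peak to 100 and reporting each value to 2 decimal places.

6.83 : 44.08 : 100.00 : 96.89 : 42.04 : 6.76

Element Eb pattern (n=3): 0.26467112 : 0.44267126 : 0.24679414 : 0.04586349
Thallium pattern (n=2): 0.087025 : 0.41595 : 0.497025
Convolve the two distributions (both contribute in 2-u steps):
  M: 0.26467112×0.087025 = 0.023033
  M+2: 0.26467112×0.41595 + 0.44267126×0.087025 = 0.148613
  M+4: 0.26467112×0.497025 + 0.44267126×0.41595 + 0.24679414×0.087025 = 0.337155
  M+6: 0.44267126×0.497025 + 0.24679414×0.41595 + 0.04586349×0.087025 = 0.326664
  M+8: 0.24679414×0.497025 + 0.04586349×0.41595 = 0.141740
  M+10: 0.04586349×0.497025 = 0.022795
Scale to base peak (0.337155) = 100: 6.83 : 44.08 : 100.00 : 96.89 : 42.04 : 6.76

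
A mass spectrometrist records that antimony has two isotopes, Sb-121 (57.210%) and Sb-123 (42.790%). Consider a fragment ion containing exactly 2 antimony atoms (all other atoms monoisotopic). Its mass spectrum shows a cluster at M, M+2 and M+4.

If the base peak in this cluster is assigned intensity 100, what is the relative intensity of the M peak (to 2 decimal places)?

Term probabilities: M 0.3273, M+2 0.4896, M+4 0.1831. Base peak = M+2.
P(M+2) = C(2,1) × 0.57210^1 × 0.42790^1 = 2 × 0.5721 × 0.4279 = 0.489603 (base)
P(M) = C(2,0) × 0.57210^2 × 0.42790^0 = 1 × 0.32729841 × 1.0000 = 0.327298
Relative intensity = 0.327298 / 0.489603 × 100 = 66.85

66.85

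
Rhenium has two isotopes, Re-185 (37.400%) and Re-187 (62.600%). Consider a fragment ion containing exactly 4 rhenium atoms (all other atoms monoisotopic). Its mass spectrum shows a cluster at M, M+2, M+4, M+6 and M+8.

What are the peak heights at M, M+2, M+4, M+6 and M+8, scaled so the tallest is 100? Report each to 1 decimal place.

5.3 : 35.7 : 89.6 : 100.0 : 41.8

Expanding (0.37400 + 0.62600)^4:
P(M) = 0.37400^4 = 0.019565
P(M+2) = 4 × 0.37400^3 × 0.62600^1 = 0.130993
P(M+4) = 6 × 0.37400^2 × 0.62600^2 = 0.328884
P(M+6) = 4 × 0.37400^1 × 0.62600^3 = 0.366990
P(M+8) = 0.62600^4 = 0.153567
The M+6 peak is largest (0.366990); scaling to 100 gives 5.3 : 35.7 : 89.6 : 100.0 : 41.8.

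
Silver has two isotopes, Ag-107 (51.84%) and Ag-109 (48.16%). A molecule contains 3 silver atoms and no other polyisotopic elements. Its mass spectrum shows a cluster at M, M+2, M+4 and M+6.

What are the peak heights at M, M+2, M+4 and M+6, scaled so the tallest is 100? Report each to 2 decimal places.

The 3 Ag atoms are independent, so intensities follow the terms of (0.5184 + 0.4816)^3.
P(M) = 0.5184^3 = 0.139314
P(M+2) = 3 × 0.5184^2 × 0.4816^1 = 0.388273
P(M+4) = 3 × 0.5184^1 × 0.4816^2 = 0.360711
P(M+6) = 0.4816^3 = 0.111702
The M+2 peak is largest (0.388273); scaling to 100 gives 35.88 : 100.00 : 92.90 : 28.77.

35.88 : 100.00 : 92.90 : 28.77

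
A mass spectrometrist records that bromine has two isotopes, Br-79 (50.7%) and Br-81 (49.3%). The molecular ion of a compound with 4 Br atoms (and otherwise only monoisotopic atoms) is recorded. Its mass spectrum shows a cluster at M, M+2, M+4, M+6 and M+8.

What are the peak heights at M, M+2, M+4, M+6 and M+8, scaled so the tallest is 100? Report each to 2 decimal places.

17.63 : 68.56 : 100.00 : 64.83 : 15.76

Expanding (0.507 + 0.493)^4:
P(M) = 0.507^4 = 0.066074
P(M+2) = 4 × 0.507^3 × 0.493^1 = 0.256999
P(M+4) = 6 × 0.507^2 × 0.493^2 = 0.374853
P(M+6) = 4 × 0.507^1 × 0.493^3 = 0.243001
P(M+8) = 0.493^4 = 0.059073
The M+4 peak is largest (0.374853); scaling to 100 gives 17.63 : 68.56 : 100.00 : 64.83 : 15.76.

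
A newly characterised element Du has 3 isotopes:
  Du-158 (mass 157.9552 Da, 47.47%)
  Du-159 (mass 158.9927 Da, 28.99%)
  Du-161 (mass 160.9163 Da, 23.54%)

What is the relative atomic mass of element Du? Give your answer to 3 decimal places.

158.953 Da

The abundance-weighted mean is 0.4747 × 157.9552 + 0.2899 × 158.9927 + 0.2354 × 160.9163
= 74.98133 + 46.09198 + 37.87970 = 158.95301 Da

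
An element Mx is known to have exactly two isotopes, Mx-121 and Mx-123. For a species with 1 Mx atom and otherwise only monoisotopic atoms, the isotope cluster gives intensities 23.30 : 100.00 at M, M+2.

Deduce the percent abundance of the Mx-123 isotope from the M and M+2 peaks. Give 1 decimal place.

If p is the fraction of Mx that is Mx-121, then I(M+2)/I(M) = [C(1,1)·p^0·(1−p)] / p^1 = 1·(1−p)/p = 100.00/23.30 = 4.2918
(1−p)/p = 4.2918/1 = 4.2918  ⇒  p = 1/(1 + 4.2918) = 0.1890
Mx-121: 18.9%, Mx-123: 81.1%.

81.1%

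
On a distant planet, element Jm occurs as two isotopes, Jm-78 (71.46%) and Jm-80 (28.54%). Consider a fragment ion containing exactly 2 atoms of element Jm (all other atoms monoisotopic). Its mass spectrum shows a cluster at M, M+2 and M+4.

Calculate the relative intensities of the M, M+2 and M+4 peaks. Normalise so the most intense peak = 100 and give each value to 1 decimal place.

100.0 : 79.9 : 16.0

Each Jm atom is independently Jm-78 (p = 0.7146) or Jm-80 (q = 0.2854); the cluster is the binomial expansion (p + q)^2.
P(M) = 0.7146^2 = 0.510653
P(M+2) = 2 × 0.7146^1 × 0.2854^1 = 0.407894
P(M+4) = 0.2854^2 = 0.081453
The M peak is largest (0.510653); scaling to 100 gives 100.0 : 79.9 : 16.0.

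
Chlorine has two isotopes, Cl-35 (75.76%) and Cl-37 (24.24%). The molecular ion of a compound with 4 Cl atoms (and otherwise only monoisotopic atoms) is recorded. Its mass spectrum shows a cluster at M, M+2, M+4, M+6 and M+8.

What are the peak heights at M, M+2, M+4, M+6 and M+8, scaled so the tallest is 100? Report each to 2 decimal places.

Expanding (0.7576 + 0.2424)^4:
P(M) = 0.7576^4 = 0.329428
P(M+2) = 4 × 0.7576^3 × 0.2424^1 = 0.421612
P(M+4) = 6 × 0.7576^2 × 0.2424^2 = 0.202347
P(M+6) = 4 × 0.7576^1 × 0.2424^3 = 0.043162
P(M+8) = 0.2424^4 = 0.003452
The M+2 peak is largest (0.421612); scaling to 100 gives 78.14 : 100.00 : 47.99 : 10.24 : 0.82.

78.14 : 100.00 : 47.99 : 10.24 : 0.82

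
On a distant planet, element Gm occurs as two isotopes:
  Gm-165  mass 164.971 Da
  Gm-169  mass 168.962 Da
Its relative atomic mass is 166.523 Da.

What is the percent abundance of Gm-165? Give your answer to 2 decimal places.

61.11%

With x = fraction of Gm-165 (so Gm-169 is 1 − x):
164.971·x + 168.962·(1 − x) = 166.523
(164.971 − 168.962)·x = 166.523 − 168.962
x = -2.439 / -3.991 = 0.61113 → 61.11% Gm-165, 38.89% Gm-169.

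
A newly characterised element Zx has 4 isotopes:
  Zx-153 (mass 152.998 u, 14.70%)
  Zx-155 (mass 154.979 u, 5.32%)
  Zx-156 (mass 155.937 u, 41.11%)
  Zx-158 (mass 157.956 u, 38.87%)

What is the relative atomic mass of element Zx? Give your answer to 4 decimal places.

156.2388 u

Ar = Σ fᵢ·mᵢ = 0.1470 × 152.998 + 0.0532 × 154.979 + 0.4111 × 155.937 + 0.3887 × 157.956
= 22.49071 + 8.24488 + 64.10570 + 61.39750 = 156.23879 u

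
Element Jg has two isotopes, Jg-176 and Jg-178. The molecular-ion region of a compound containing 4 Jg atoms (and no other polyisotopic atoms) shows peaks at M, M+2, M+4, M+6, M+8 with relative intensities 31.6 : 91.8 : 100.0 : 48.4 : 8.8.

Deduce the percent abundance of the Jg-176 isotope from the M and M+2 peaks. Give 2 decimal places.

Write p for the Jg-176 fraction. I(M+2)/I(M) = [C(4,1)·p^3·(1−p)] / p^4 = 4·(1−p)/p = 91.8/31.6 = 2.9051
(1−p)/p = 2.9051/4 = 0.7263  ⇒  p = 1/(1 + 0.7263) = 0.5793
Jg-176: 57.93%, Jg-178: 42.07%.

57.93%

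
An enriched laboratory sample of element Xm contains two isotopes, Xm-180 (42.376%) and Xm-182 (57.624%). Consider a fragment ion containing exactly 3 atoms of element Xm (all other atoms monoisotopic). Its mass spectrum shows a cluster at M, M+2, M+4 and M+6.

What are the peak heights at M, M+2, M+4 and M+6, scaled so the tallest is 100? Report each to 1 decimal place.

Each Xm atom is independently Xm-180 (p = 0.42376) or Xm-182 (q = 0.57624); the cluster is the binomial expansion (p + q)^3.
P(M) = 0.42376^3 = 0.076096
P(M+2) = 3 × 0.42376^2 × 0.57624^1 = 0.310431
P(M+4) = 3 × 0.42376^1 × 0.57624^2 = 0.422132
P(M+6) = 0.57624^3 = 0.191342
The M+4 peak is largest (0.422132); scaling to 100 gives 18.0 : 73.5 : 100.0 : 45.3.

18.0 : 73.5 : 100.0 : 45.3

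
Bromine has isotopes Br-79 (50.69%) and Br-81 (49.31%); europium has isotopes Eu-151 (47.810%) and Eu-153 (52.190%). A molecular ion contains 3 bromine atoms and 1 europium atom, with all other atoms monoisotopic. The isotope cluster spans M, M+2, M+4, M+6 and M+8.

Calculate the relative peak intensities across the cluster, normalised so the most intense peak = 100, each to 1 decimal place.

Bromine pattern (n=3): 0.13024674 : 0.3801026 : 0.36975457 : 0.11989609
Europium pattern (n=1): 0.4781 : 0.5219
Convolve the two distributions (both contribute in 2-u steps):
  M: 0.13024674×0.4781 = 0.062271
  M+2: 0.13024674×0.5219 + 0.3801026×0.4781 = 0.249703
  M+4: 0.3801026×0.5219 + 0.36975457×0.4781 = 0.375155
  M+6: 0.36975457×0.5219 + 0.11989609×0.4781 = 0.250297
  M+8: 0.11989609×0.5219 = 0.062574
Scale to base peak (0.375155) = 100: 16.6 : 66.6 : 100.0 : 66.7 : 16.7

16.6 : 66.6 : 100.0 : 66.7 : 16.7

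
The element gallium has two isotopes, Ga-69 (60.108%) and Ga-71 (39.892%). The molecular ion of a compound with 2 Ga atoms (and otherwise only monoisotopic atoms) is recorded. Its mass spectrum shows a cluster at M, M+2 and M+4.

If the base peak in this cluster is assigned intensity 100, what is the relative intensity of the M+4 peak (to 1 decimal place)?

Term probabilities: M 0.3613, M+2 0.4796, M+4 0.1591. Base peak = M+2.
P(M+2) = C(2,1) × 0.60108^1 × 0.39892^1 = 2 × 0.60108 × 0.39892 = 0.479566 (base)
P(M+4) = C(2,2) × 0.60108^0 × 0.39892^2 = 1 × 1.0000 × 0.15913717 = 0.159137
Relative intensity = 0.159137 / 0.479566 × 100 = 33.2

33.2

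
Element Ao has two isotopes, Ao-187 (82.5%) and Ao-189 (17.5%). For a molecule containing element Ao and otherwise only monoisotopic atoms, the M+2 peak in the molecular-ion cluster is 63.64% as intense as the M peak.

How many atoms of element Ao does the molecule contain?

3

The M+2/M ratio from n Ao atoms is n · q/p = n · 0.175/0.825.
n = 0.6364 × 0.825/0.175 = 3.00 ≈ 3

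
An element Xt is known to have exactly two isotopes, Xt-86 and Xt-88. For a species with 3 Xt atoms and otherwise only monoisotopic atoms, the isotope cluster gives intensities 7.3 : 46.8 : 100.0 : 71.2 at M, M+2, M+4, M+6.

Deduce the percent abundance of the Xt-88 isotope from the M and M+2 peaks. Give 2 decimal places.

68.12%

If p is the fraction of Xt that is Xt-86, then I(M+2)/I(M) = [C(3,1)·p^2·(1−p)] / p^3 = 3·(1−p)/p = 46.8/7.3 = 6.4110
(1−p)/p = 6.4110/3 = 2.1370  ⇒  p = 1/(1 + 2.1370) = 0.3188
Xt-86: 31.88%, Xt-88: 68.12%.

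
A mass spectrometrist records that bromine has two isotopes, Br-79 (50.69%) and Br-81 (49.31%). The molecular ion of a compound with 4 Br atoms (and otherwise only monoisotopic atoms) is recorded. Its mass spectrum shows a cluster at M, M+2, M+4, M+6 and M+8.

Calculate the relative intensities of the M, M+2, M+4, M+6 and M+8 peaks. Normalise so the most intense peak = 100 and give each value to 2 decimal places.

The 4 Br atoms are independent, so intensities follow the terms of (0.5069 + 0.4931)^4.
P(M) = 0.5069^4 = 0.066022
P(M+2) = 4 × 0.5069^3 × 0.4931^1 = 0.256899
P(M+4) = 6 × 0.5069^2 × 0.4931^2 = 0.374857
P(M+6) = 4 × 0.5069^1 × 0.4931^3 = 0.243101
P(M+8) = 0.4931^4 = 0.059121
The M+4 peak is largest (0.374857); scaling to 100 gives 17.61 : 68.53 : 100.00 : 64.85 : 15.77.

17.61 : 68.53 : 100.00 : 64.85 : 15.77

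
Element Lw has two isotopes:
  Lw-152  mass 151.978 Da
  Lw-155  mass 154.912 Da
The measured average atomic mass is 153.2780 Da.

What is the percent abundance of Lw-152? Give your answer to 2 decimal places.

55.69%

Writing the weighted mean with unknown fraction x of Lw-152:
151.978·x + 154.912·(1 − x) = 153.2780
(151.978 − 154.912)·x = 153.2780 − 154.912
x = -1.6340 / -2.934 = 0.55692 → 55.69% Lw-152, 44.31% Lw-155.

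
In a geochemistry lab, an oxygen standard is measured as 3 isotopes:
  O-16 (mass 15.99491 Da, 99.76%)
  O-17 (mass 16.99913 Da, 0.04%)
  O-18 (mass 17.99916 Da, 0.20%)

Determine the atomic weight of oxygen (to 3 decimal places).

Average mass = Σ (abundance × isotope mass) = 0.9976 × 15.99491 + 0.0004 × 16.99913 + 0.0020 × 17.99916
= 15.956522 + 0.006800 + 0.035998 = 15.999320 Da

15.999 Da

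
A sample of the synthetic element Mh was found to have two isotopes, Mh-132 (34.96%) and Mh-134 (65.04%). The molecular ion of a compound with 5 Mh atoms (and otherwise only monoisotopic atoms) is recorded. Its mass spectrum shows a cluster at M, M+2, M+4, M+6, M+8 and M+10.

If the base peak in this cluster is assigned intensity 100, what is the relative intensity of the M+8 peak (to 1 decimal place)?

(0.3496 + 0.6504)^5 gives M 0.0052, M+2 0.0486, M+4 0.1807, M+6 0.3363, M+8 0.3128, M+10 0.1164; the largest is M+6.
P(M+6) = C(5,3) × 0.3496^2 × 0.6504^3 = 10 × 0.12222016 × 0.27513231 = 0.336267 (base)
P(M+8) = C(5,4) × 0.3496^1 × 0.6504^4 = 5 × 0.3496 × 0.17894606 = 0.312798
Relative intensity = 0.312798 / 0.336267 × 100 = 93.0

93.0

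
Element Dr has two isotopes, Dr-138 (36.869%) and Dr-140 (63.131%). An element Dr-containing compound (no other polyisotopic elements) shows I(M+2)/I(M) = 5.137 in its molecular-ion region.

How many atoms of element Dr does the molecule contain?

3

With n Dr atoms, P(M+2)/P(M) = C(n,1)·p^(n−1)q / p^n = n·q/p = n · 0.63131/0.36869.
n = 5.137 × 0.36869/0.63131 = 3.00 ≈ 3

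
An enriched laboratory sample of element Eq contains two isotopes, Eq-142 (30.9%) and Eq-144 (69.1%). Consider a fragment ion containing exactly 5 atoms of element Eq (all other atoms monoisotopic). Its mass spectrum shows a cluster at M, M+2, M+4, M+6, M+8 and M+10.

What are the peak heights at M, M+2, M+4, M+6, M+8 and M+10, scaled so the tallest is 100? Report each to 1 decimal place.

0.8 : 8.9 : 40.0 : 89.4 : 100.0 : 44.7

The 5 Eq atoms are independent, so intensities follow the terms of (0.309 + 0.691)^5.
P(M) = 0.309^5 = 0.002817
P(M+2) = 5 × 0.309^4 × 0.691^1 = 0.031498
P(M+4) = 10 × 0.309^3 × 0.691^2 = 0.140874
P(M+6) = 10 × 0.309^2 × 0.691^3 = 0.315029
P(M+8) = 5 × 0.309^1 × 0.691^4 = 0.352242
P(M+10) = 0.691^5 = 0.157540
The M+8 peak is largest (0.352242); scaling to 100 gives 0.8 : 8.9 : 40.0 : 89.4 : 100.0 : 44.7.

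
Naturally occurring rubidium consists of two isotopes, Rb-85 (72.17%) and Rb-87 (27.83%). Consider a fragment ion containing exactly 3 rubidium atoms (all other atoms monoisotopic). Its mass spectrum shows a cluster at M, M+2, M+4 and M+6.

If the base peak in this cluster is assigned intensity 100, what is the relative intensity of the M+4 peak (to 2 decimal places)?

38.56

Term probabilities: M 0.3759, M+2 0.4349, M+4 0.1677, M+6 0.0216. Base peak = M+2.
P(M+2) = C(3,1) × 0.7217^2 × 0.2783^1 = 3 × 0.52085089 × 0.2783 = 0.434858 (base)
P(M+4) = C(3,2) × 0.7217^1 × 0.2783^2 = 3 × 0.7217 × 0.07745089 = 0.167689
Relative intensity = 0.167689 / 0.434858 × 100 = 38.56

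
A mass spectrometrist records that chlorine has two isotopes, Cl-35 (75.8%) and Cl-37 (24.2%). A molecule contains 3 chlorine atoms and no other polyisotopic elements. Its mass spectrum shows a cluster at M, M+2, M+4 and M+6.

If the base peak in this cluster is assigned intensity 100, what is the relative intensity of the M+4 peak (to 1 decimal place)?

Term probabilities: M 0.4355, M+2 0.4171, M+4 0.1332, M+6 0.0142. Base peak = M.
P(M) = C(3,0) × 0.758^3 × 0.242^0 = 1 × 0.43551951 × 1.0000 = 0.435520 (base)
P(M+4) = C(3,2) × 0.758^1 × 0.242^2 = 3 × 0.7580 × 0.058564 = 0.133175
Relative intensity = 0.133175 / 0.435520 × 100 = 30.6

30.6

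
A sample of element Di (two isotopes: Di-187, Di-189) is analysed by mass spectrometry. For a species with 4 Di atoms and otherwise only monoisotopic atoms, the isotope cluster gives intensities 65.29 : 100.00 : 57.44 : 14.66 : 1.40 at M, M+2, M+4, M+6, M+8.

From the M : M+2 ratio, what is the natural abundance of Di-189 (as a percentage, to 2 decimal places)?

27.69%

If p is the fraction of Di that is Di-187, then I(M+2)/I(M) = [C(4,1)·p^3·(1−p)] / p^4 = 4·(1−p)/p = 100.00/65.29 = 1.5316
(1−p)/p = 1.5316/4 = 0.3829  ⇒  p = 1/(1 + 0.3829) = 0.7231
Di-187: 72.31%, Di-189: 27.69%.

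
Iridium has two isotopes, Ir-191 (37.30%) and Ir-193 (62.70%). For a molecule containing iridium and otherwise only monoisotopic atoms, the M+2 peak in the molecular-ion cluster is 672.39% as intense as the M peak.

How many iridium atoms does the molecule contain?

4

With n Ir atoms, P(M+2)/P(M) = C(n,1)·p^(n−1)q / p^n = n·q/p = n · 0.6270/0.3730.
n = 6.7239 × 0.3730/0.6270 = 4.00 ≈ 4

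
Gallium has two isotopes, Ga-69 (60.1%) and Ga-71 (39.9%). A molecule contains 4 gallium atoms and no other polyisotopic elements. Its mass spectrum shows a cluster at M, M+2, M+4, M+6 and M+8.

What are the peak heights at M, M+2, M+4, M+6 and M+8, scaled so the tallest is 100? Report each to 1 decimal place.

The 4 Ga atoms are independent, so intensities follow the terms of (0.601 + 0.399)^4.
P(M) = 0.601^4 = 0.130466
P(M+2) = 4 × 0.601^3 × 0.399^1 = 0.346463
P(M+4) = 6 × 0.601^2 × 0.399^2 = 0.345021
P(M+6) = 4 × 0.601^1 × 0.399^3 = 0.152705
P(M+8) = 0.399^4 = 0.025345
The M+2 peak is largest (0.346463); scaling to 100 gives 37.7 : 100.0 : 99.6 : 44.1 : 7.3.

37.7 : 100.0 : 99.6 : 44.1 : 7.3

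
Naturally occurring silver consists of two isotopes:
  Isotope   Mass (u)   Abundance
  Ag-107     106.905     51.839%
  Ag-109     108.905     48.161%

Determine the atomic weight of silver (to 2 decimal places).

107.87 u

The abundance-weighted mean is 0.51839 × 106.905 + 0.48161 × 108.905
= 55.4185 + 52.4497 = 107.8682 u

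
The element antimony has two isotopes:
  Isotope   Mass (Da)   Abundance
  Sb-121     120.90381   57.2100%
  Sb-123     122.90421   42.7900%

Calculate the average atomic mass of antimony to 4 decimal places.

121.7598 Da

Average mass = Σ (abundance × isotope mass) = 0.572100 × 120.90381 + 0.427900 × 122.90421
= 69.169070 + 52.590711 = 121.759781 Da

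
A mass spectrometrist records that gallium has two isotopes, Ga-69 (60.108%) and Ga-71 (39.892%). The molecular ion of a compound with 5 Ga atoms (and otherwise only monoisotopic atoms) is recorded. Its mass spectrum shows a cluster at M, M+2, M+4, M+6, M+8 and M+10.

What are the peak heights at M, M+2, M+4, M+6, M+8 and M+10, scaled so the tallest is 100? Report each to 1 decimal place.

The 5 Ga atoms are independent, so intensities follow the terms of (0.60108 + 0.39892)^5.
P(M) = 0.60108^5 = 0.078462
P(M+2) = 5 × 0.60108^4 × 0.39892^1 = 0.260366
P(M+4) = 10 × 0.60108^3 × 0.39892^2 = 0.345596
P(M+6) = 10 × 0.60108^2 × 0.39892^3 = 0.229362
P(M+8) = 5 × 0.60108^1 × 0.39892^4 = 0.076111
P(M+10) = 0.39892^5 = 0.010103
The M+4 peak is largest (0.345596); scaling to 100 gives 22.7 : 75.3 : 100.0 : 66.4 : 22.0 : 2.9.

22.7 : 75.3 : 100.0 : 66.4 : 22.0 : 2.9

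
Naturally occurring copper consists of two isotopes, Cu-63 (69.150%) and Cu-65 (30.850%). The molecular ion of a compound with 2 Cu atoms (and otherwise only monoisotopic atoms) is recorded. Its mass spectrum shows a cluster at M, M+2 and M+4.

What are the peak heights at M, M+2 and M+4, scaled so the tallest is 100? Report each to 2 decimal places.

The 2 Cu atoms are independent, so intensities follow the terms of (0.69150 + 0.30850)^2.
P(M) = 0.69150^2 = 0.478172
P(M+2) = 2 × 0.69150^1 × 0.30850^1 = 0.426656
P(M+4) = 0.30850^2 = 0.095172
The M peak is largest (0.478172); scaling to 100 gives 100.00 : 89.23 : 19.90.

100.00 : 89.23 : 19.90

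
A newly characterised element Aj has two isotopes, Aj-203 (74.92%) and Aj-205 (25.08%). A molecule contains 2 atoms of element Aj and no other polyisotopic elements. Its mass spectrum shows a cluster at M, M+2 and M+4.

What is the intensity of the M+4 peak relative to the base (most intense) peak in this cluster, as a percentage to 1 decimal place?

Term probabilities: M 0.5613, M+2 0.3758, M+4 0.0629. Base peak = M.
P(M) = C(2,0) × 0.7492^2 × 0.2508^0 = 1 × 0.56130064 × 1.0000 = 0.561301 (base)
P(M+4) = C(2,2) × 0.7492^0 × 0.2508^2 = 1 × 1.0000 × 0.06290064 = 0.062901
Relative intensity = 0.062901 / 0.561301 × 100 = 11.2

11.2%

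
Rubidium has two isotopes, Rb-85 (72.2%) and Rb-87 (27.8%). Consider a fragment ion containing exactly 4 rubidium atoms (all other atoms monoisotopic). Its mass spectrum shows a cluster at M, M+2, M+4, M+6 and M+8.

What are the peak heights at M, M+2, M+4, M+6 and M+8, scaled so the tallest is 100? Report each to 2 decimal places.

Each Rb atom is independently Rb-85 (p = 0.722) or Rb-87 (q = 0.278); the cluster is the binomial expansion (p + q)^4.
P(M) = 0.722^4 = 0.271737
P(M+2) = 4 × 0.722^3 × 0.278^1 = 0.418520
P(M+4) = 6 × 0.722^2 × 0.278^2 = 0.241721
P(M+6) = 4 × 0.722^1 × 0.278^3 = 0.062049
P(M+8) = 0.278^4 = 0.005973
The M+2 peak is largest (0.418520); scaling to 100 gives 64.93 : 100.00 : 57.76 : 14.83 : 1.43.

64.93 : 100.00 : 57.76 : 14.83 : 1.43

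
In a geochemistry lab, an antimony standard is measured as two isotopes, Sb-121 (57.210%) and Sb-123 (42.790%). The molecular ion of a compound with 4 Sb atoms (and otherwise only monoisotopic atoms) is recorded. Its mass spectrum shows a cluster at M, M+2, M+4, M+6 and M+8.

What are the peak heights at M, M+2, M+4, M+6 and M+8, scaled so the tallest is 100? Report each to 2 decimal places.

Each Sb atom is independently Sb-121 (p = 0.57210) or Sb-123 (q = 0.42790); the cluster is the binomial expansion (p + q)^4.
P(M) = 0.57210^4 = 0.107124
P(M+2) = 4 × 0.57210^3 × 0.42790^1 = 0.320493
P(M+4) = 6 × 0.57210^2 × 0.42790^2 = 0.359567
P(M+6) = 4 × 0.57210^1 × 0.42790^3 = 0.179291
P(M+8) = 0.42790^4 = 0.033525
The M+4 peak is largest (0.359567); scaling to 100 gives 29.79 : 89.13 : 100.00 : 49.86 : 9.32.

29.79 : 89.13 : 100.00 : 49.86 : 9.32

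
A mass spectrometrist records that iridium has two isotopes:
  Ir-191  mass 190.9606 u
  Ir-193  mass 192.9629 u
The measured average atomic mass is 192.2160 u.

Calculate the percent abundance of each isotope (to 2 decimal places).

Writing the weighted mean with unknown fraction x of Ir-191:
190.9606·x + 192.9629·(1 − x) = 192.2160
(190.9606 − 192.9629)·x = 192.2160 − 192.9629
x = -0.7469 / -2.0023 = 0.37302 → 37.30% Ir-191, 62.70% Ir-193.

Ir-191: 37.30%, Ir-193: 62.70%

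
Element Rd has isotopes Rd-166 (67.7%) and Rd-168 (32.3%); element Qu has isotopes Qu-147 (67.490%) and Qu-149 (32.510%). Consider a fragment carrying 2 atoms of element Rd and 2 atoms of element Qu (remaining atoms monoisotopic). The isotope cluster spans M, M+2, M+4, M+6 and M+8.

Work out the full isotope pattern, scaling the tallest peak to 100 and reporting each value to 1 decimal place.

Element Rd pattern (n=2): 0.458329 : 0.437342 : 0.104329
Element Qu pattern (n=2): 0.45549001 : 0.43881998 : 0.10569001
Convolve the two distributions (both contribute in 2-u steps):
  M: 0.458329×0.45549001 = 0.208764
  M+2: 0.458329×0.43881998 + 0.437342×0.45549001 = 0.400329
  M+4: 0.458329×0.10569001 + 0.437342×0.43881998 + 0.104329×0.45549001 = 0.287876
  M+6: 0.437342×0.10569001 + 0.104329×0.43881998 = 0.092004
  M+8: 0.104329×0.10569001 = 0.011027
Scale to base peak (0.400329) = 100: 52.1 : 100.0 : 71.9 : 23.0 : 2.8

52.1 : 100.0 : 71.9 : 23.0 : 2.8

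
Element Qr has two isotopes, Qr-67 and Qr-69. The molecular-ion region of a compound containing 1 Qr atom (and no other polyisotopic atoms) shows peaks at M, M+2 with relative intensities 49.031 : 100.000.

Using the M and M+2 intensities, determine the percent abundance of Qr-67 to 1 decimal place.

32.9%

Write p for the Qr-67 fraction. I(M+2)/I(M) = [C(1,1)·p^0·(1−p)] / p^1 = 1·(1−p)/p = 100.000/49.031 = 2.0395
(1−p)/p = 2.0395/1 = 2.0395  ⇒  p = 1/(1 + 2.0395) = 0.3290
Qr-67: 32.9%, Qr-69: 67.1%.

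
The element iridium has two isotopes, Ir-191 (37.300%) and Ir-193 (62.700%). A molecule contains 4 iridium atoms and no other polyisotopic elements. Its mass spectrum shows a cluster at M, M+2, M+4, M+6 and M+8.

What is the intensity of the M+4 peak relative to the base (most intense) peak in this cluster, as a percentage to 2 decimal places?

89.23%

(0.37300 + 0.62700)^4 gives M 0.0194, M+2 0.1302, M+4 0.3282, M+6 0.3678, M+8 0.1546; the largest is M+6.
P(M+6) = C(4,3) × 0.37300^1 × 0.62700^3 = 4 × 0.3730 × 0.24649188 = 0.367766 (base)
P(M+4) = C(4,2) × 0.37300^2 × 0.62700^2 = 6 × 0.139129 × 0.393129 = 0.328174
Relative intensity = 0.328174 / 0.367766 × 100 = 89.23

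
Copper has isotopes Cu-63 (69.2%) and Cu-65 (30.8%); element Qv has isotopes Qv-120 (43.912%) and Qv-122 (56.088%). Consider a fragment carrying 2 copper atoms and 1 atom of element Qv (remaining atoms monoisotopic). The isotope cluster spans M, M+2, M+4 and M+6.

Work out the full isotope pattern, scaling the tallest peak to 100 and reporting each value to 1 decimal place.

Copper pattern (n=2): 0.478864 : 0.426272 : 0.094864
Element Qv pattern (n=1): 0.43912 : 0.56088
Convolve the two distributions (both contribute in 2-u steps):
  M: 0.478864×0.43912 = 0.210279
  M+2: 0.478864×0.56088 + 0.426272×0.43912 = 0.455770
  M+4: 0.426272×0.56088 + 0.094864×0.43912 = 0.280744
  M+6: 0.094864×0.56088 = 0.053207
Scale to base peak (0.455770) = 100: 46.1 : 100.0 : 61.6 : 11.7

46.1 : 100.0 : 61.6 : 11.7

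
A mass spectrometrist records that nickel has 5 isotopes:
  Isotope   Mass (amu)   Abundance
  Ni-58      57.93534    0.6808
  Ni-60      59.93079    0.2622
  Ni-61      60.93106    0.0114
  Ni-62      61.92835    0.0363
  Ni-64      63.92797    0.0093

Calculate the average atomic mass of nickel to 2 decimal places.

Weight each isotope mass by its fractional abundance: 0.6808 × 57.93534 + 0.2622 × 59.93079 + 0.0114 × 60.93106 + 0.0363 × 61.92835 + 0.0093 × 63.92797
= 39.442379 + 15.713853 + 0.694614 + 2.247999 + 0.594530 = 58.693375 amu

58.69 amu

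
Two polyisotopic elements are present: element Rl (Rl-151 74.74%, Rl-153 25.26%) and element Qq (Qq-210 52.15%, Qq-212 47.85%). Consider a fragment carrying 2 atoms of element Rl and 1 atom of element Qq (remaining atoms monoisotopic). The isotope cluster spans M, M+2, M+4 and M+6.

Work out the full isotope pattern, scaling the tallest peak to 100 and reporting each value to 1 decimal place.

62.8 : 100.0 : 46.1 : 6.6

Element Rl pattern (n=2): 0.55860676 : 0.37758648 : 0.06380676
Element Qq pattern (n=1): 0.5215 : 0.4785
Convolve the two distributions (both contribute in 2-u steps):
  M: 0.55860676×0.5215 = 0.291313
  M+2: 0.55860676×0.4785 + 0.37758648×0.5215 = 0.464205
  M+4: 0.37758648×0.4785 + 0.06380676×0.5215 = 0.213950
  M+6: 0.06380676×0.4785 = 0.030532
Scale to base peak (0.464205) = 100: 62.8 : 100.0 : 46.1 : 6.6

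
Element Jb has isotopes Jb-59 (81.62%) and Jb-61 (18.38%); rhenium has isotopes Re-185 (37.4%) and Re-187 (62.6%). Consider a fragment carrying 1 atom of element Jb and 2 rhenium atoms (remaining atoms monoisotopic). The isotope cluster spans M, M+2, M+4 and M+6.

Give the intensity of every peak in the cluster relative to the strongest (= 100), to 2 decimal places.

Element Jb pattern (n=1): 0.8162 : 0.1838
Rhenium pattern (n=2): 0.139876 : 0.468248 : 0.391876
Convolve the two distributions (both contribute in 2-u steps):
  M: 0.8162×0.139876 = 0.114167
  M+2: 0.8162×0.468248 + 0.1838×0.139876 = 0.407893
  M+4: 0.8162×0.391876 + 0.1838×0.468248 = 0.405913
  M+6: 0.1838×0.391876 = 0.072027
Scale to base peak (0.407893) = 100: 27.99 : 100.00 : 99.51 : 17.66

27.99 : 100.00 : 99.51 : 17.66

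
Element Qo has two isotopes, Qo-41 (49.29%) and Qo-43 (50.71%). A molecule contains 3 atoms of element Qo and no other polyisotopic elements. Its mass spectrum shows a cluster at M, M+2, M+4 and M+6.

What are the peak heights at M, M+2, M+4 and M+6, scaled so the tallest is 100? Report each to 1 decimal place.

Each Qo atom is independently Qo-41 (p = 0.4929) or Qo-43 (q = 0.5071); the cluster is the binomial expansion (p + q)^3.
P(M) = 0.4929^3 = 0.119750
P(M+2) = 3 × 0.4929^2 × 0.5071^1 = 0.369600
P(M+4) = 3 × 0.4929^1 × 0.5071^2 = 0.380248
P(M+6) = 0.5071^3 = 0.130401
The M+4 peak is largest (0.380248); scaling to 100 gives 31.5 : 97.2 : 100.0 : 34.3.

31.5 : 97.2 : 100.0 : 34.3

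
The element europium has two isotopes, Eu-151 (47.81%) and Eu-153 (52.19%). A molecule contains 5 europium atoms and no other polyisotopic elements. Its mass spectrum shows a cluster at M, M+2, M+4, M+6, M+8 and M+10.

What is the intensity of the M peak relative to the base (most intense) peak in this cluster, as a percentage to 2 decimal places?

(0.4781 + 0.5219)^5 gives M 0.0250, M+2 0.1363, M+4 0.2977, M+6 0.3249, M+8 0.1774, M+10 0.0387; the largest is M+6.
P(M+6) = C(5,3) × 0.4781^2 × 0.5219^3 = 10 × 0.22857961 × 0.14215492 = 0.324937 (base)
P(M) = C(5,0) × 0.4781^5 × 0.5219^0 = 1 × 0.02498007 × 1.0000 = 0.024980
Relative intensity = 0.024980 / 0.324937 × 100 = 7.69

7.69%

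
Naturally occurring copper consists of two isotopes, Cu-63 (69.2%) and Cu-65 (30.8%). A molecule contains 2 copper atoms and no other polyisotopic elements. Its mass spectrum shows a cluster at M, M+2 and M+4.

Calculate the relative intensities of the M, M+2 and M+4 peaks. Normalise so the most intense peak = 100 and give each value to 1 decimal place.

100.0 : 89.0 : 19.8

Each Cu atom is independently Cu-63 (p = 0.692) or Cu-65 (q = 0.308); the cluster is the binomial expansion (p + q)^2.
P(M) = 0.692^2 = 0.478864
P(M+2) = 2 × 0.692^1 × 0.308^1 = 0.426272
P(M+4) = 0.308^2 = 0.094864
The M peak is largest (0.478864); scaling to 100 gives 100.0 : 89.0 : 19.8.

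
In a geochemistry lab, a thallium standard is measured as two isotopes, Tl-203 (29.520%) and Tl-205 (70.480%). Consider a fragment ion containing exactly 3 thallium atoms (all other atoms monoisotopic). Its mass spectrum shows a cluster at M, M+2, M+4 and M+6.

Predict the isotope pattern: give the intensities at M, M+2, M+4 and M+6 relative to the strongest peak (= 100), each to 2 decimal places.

5.85 : 41.88 : 100.00 : 79.58

Expanding (0.29520 + 0.70480)^3:
P(M) = 0.29520^3 = 0.025725
P(M+2) = 3 × 0.29520^2 × 0.70480^1 = 0.184255
P(M+4) = 3 × 0.29520^1 × 0.70480^2 = 0.439916
P(M+6) = 0.70480^3 = 0.350104
The M+4 peak is largest (0.439916); scaling to 100 gives 5.85 : 41.88 : 100.00 : 79.58.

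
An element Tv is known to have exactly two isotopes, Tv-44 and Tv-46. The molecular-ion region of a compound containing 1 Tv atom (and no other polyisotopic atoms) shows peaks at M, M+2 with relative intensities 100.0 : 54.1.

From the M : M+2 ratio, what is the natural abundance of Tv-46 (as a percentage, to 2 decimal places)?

If p is the fraction of Tv that is Tv-44, then I(M+2)/I(M) = [C(1,1)·p^0·(1−p)] / p^1 = 1·(1−p)/p = 54.1/100.0 = 0.5410
(1−p)/p = 0.5410/1 = 0.5410  ⇒  p = 1/(1 + 0.5410) = 0.6489
Tv-44: 64.89%, Tv-46: 35.11%.

35.11%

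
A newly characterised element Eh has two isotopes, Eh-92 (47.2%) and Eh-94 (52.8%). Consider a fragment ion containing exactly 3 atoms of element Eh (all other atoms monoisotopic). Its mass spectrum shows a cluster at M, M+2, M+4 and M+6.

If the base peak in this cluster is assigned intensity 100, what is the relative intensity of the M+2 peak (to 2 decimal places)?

89.39

(0.472 + 0.528)^3 gives M 0.1052, M+2 0.3529, M+4 0.3948, M+6 0.1472; the largest is M+4.
P(M+4) = C(3,2) × 0.472^1 × 0.528^2 = 3 × 0.4720 × 0.278784 = 0.394758 (base)
P(M+2) = C(3,1) × 0.472^2 × 0.528^1 = 3 × 0.222784 × 0.5280 = 0.352890
Relative intensity = 0.352890 / 0.394758 × 100 = 89.39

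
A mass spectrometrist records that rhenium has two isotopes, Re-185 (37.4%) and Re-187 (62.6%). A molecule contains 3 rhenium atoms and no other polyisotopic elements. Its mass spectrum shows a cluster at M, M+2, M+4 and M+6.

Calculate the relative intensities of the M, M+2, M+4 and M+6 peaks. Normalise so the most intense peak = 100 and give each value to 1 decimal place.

11.9 : 59.7 : 100.0 : 55.8

The 3 Re atoms are independent, so intensities follow the terms of (0.374 + 0.626)^3.
P(M) = 0.374^3 = 0.052314
P(M+2) = 3 × 0.374^2 × 0.626^1 = 0.262687
P(M+4) = 3 × 0.374^1 × 0.626^2 = 0.439685
P(M+6) = 0.626^3 = 0.245314
The M+4 peak is largest (0.439685); scaling to 100 gives 11.9 : 59.7 : 100.0 : 55.8.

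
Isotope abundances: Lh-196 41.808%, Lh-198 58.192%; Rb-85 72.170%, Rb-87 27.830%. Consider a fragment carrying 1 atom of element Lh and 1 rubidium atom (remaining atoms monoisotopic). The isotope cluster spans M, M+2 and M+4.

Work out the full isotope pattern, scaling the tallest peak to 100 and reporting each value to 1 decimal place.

Element Lh pattern (n=1): 0.41808 : 0.58192
Rubidium pattern (n=1): 0.7217 : 0.2783
Convolve the two distributions (both contribute in 2-u steps):
  M: 0.41808×0.7217 = 0.301728
  M+2: 0.41808×0.2783 + 0.58192×0.7217 = 0.536323
  M+4: 0.58192×0.2783 = 0.161948
Scale to base peak (0.536323) = 100: 56.3 : 100.0 : 30.2

56.3 : 100.0 : 30.2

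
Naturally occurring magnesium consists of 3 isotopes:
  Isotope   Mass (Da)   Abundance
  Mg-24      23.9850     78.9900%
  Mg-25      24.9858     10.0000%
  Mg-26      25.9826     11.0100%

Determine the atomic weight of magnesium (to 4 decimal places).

24.3050 Da

Average mass = Σ (abundance × isotope mass) = 0.789900 × 23.9850 + 0.100000 × 24.9858 + 0.110100 × 25.9826
= 18.94575 + 2.49858 + 2.86068 = 24.30501 Da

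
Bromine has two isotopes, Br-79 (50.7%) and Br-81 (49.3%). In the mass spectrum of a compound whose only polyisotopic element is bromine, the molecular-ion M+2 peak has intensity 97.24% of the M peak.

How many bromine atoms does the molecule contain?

1

For n independent Br atoms, I(M+2)/I(M) = n · (abundance Br-81) / (abundance Br-79) = n · 0.493/0.507.
n = 0.9724 × 0.507/0.493 = 1.00 ≈ 1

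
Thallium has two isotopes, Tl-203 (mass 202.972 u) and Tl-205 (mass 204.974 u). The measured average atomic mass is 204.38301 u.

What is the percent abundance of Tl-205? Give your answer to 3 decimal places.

70.480%

Let x be the fractional abundance of Tl-203; then Tl-205 has abundance 1 − x.
202.972·x + 204.974·(1 − x) = 204.38301
(202.972 − 204.974)·x = 204.38301 − 204.974
x = -0.59099 / -2.002 = 0.29520 → 29.520% Tl-203, 70.480% Tl-205.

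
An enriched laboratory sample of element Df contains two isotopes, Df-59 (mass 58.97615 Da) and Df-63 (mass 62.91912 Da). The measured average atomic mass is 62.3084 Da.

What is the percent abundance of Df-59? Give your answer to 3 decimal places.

15.489%

With x = fraction of Df-59 (so Df-63 is 1 − x):
58.97615·x + 62.91912·(1 − x) = 62.3084
(58.97615 − 62.91912)·x = 62.3084 − 62.91912
x = -0.61072 / -3.94297 = 0.15489 → 15.489% Df-59, 84.511% Df-63.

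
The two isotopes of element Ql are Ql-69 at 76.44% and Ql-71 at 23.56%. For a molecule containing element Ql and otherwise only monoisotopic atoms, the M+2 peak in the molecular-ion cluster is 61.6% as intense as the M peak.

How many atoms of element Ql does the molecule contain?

2

The M+2/M ratio from n Ql atoms is n · q/p = n · 0.2356/0.7644.
n = 0.616 × 0.7644/0.2356 = 2.00 ≈ 2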